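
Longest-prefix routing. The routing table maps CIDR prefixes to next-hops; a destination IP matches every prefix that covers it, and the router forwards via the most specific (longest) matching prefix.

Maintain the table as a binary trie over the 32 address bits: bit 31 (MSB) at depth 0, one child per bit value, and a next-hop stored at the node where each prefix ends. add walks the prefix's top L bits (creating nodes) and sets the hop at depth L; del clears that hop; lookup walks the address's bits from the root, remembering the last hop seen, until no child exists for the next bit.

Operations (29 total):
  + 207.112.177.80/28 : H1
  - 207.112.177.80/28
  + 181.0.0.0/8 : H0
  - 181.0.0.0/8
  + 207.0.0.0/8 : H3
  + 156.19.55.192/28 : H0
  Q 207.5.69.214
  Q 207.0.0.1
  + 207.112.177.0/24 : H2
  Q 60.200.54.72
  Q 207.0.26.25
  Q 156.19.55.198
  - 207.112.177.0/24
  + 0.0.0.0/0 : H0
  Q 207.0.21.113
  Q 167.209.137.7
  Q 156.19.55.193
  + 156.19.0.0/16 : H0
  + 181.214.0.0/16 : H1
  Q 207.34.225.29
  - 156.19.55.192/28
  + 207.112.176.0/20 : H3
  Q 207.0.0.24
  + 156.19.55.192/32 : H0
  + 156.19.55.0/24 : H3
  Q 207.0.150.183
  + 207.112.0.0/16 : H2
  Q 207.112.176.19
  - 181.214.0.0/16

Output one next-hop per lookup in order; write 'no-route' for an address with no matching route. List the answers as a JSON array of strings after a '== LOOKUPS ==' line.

Trace:
  add 207.112.177.80/28 -> H1 at depth 28
  del 207.112.177.80/28 (clear depth 28)
  add 181.0.0.0/8 -> H0 at depth 8
  del 181.0.0.0/8 (clear depth 8)
  add 207.0.0.0/8 -> H3 at depth 8
  add 156.19.55.192/28 -> H0 at depth 28
  ? 207.5.69.214  path d0:-→d1:-→d2:-→d3:-→d4:-→d5:-→d6:-→d7:-→d8:H3→d9:-  best=H3
  ? 207.0.0.1  path d0:-→d1:-→d2:-→d3:-→d4:-→d5:-→d6:-→d7:-→d8:H3→d9:-  best=H3
  add 207.112.177.0/24 -> H2 at depth 24
  ? 60.200.54.72  path d0:-  best=no-route
  ? 207.0.26.25  path d0:-→d1:-→d2:-→d3:-→d4:-→d5:-→d6:-→d7:-→d8:H3→d9:-  best=H3
  ? 156.19.55.198  path d0:-→d1:-→d2:-→d3:-→d4:-→d5:-→d6:-→d7:-→d8:-→d9:-→d10:-→d11:-→d12:-→d13:-→d14:-→d15:-→d16:-→d17:-→d18:-→d19:-→d20:-→d21:-→d22:-→d23:-→d24:-→d25:-→d26:-→d27:-→d28:H0  best=H0
  del 207.112.177.0/24 (clear depth 24)
  add 0.0.0.0/0 -> H0 at depth 0
  ? 207.0.21.113  path d0:H0→d1:-→d2:-→d3:-→d4:-→d5:-→d6:-→d7:-→d8:H3→d9:-  best=H3
  ? 167.209.137.7  path d0:H0→d1:-→d2:-→d3:-  best=H0
  ? 156.19.55.193  path d0:H0→d1:-→d2:-→d3:-→d4:-→d5:-→d6:-→d7:-→d8:-→d9:-→d10:-→d11:-→d12:-→d13:-→d14:-→d15:-→d16:-→d17:-→d18:-→d19:-→d20:-→d21:-→d22:-→d23:-→d24:-→d25:-→d26:-→d27:-→d28:H0  best=H0
  add 156.19.0.0/16 -> H0 at depth 16
  add 181.214.0.0/16 -> H1 at depth 16
  ? 207.34.225.29  path d0:H0→d1:-→d2:-→d3:-→d4:-→d5:-→d6:-→d7:-→d8:H3→d9:-  best=H3
  del 156.19.55.192/28 (clear depth 28)
  add 207.112.176.0/20 -> H3 at depth 20
  ? 207.0.0.24  path d0:H0→d1:-→d2:-→d3:-→d4:-→d5:-→d6:-→d7:-→d8:H3→d9:-  best=H3
  add 156.19.55.192/32 -> H0 at depth 32
  add 156.19.55.0/24 -> H3 at depth 24
  ? 207.0.150.183  path d0:H0→d1:-→d2:-→d3:-→d4:-→d5:-→d6:-→d7:-→d8:H3→d9:-  best=H3
  add 207.112.0.0/16 -> H2 at depth 16
  ? 207.112.176.19  path d0:H0→d1:-→d2:-→d3:-→d4:-→d5:-→d6:-→d7:-→d8:H3→d9:-→d10:-→d11:-→d12:-→d13:-→d14:-→d15:-→d16:H2→d17:-→d18:-→d19:-→d20:H3→d21:-→d22:-→d23:-  best=H3
  del 181.214.0.0/16 (clear depth 16)

== LOOKUPS ==
["H3","H3","no-route","H3","H0","H3","H0","H0","H3","H3","H3","H3"]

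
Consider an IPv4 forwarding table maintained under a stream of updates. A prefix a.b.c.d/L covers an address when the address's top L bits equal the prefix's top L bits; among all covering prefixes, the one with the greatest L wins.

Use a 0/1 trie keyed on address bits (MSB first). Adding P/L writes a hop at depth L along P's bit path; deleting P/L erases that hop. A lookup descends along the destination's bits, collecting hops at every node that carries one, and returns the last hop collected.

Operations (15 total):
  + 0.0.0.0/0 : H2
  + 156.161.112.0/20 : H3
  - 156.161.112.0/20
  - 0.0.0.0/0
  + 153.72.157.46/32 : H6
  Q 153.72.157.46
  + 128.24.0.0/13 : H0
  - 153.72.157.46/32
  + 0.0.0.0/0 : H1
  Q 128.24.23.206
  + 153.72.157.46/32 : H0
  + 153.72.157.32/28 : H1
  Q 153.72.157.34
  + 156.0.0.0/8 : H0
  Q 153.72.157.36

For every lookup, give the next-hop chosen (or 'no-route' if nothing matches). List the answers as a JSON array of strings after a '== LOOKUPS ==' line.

Apply in order:
  add 0.0.0.0/0 -> H2 at depth 0
  add 156.161.112.0/20 -> H3 at depth 20
  del 156.161.112.0/20 (clear depth 20)
  del 0.0.0.0/0 (clear depth 0)
  add 153.72.157.46/32 -> H6 at depth 32
  ? 153.72.157.46  path d0:-→d1:-→d2:-→d3:-→d4:-→d5:-→d6:-→d7:-→d8:-→d9:-→d10:-→d11:-→d12:-→d13:-→d14:-→d15:-→d16:-→d17:-→d18:-→d19:-→d20:-→d21:-→d22:-→d23:-→d24:-→d25:-→d26:-→d27:-→d28:-→d29:-→d30:-→d31:-→d32:H6  best=H6
  add 128.24.0.0/13 -> H0 at depth 13
  del 153.72.157.46/32 (clear depth 32)
  add 0.0.0.0/0 -> H1 at depth 0
  ? 128.24.23.206  path d0:H1→d1:-→d2:-→d3:-→d4:-→d5:-→d6:-→d7:-→d8:-→d9:-→d10:-→d11:-→d12:-→d13:H0  best=H0
  add 153.72.157.46/32 -> H0 at depth 32
  add 153.72.157.32/28 -> H1 at depth 28
  ? 153.72.157.34  path d0:H1→d1:-→d2:-→d3:-→d4:-→d5:-→d6:-→d7:-→d8:-→d9:-→d10:-→d11:-→d12:-→d13:-→d14:-→d15:-→d16:-→d17:-→d18:-→d19:-→d20:-→d21:-→d22:-→d23:-→d24:-→d25:-→d26:-→d27:-→d28:H1  best=H1
  add 156.0.0.0/8 -> H0 at depth 8
  ? 153.72.157.36  path d0:H1→d1:-→d2:-→d3:-→d4:-→d5:-→d6:-→d7:-→d8:-→d9:-→d10:-→d11:-→d12:-→d13:-→d14:-→d15:-→d16:-→d17:-→d18:-→d19:-→d20:-→d21:-→d22:-→d23:-→d24:-→d25:-→d26:-→d27:-→d28:H1  best=H1

== LOOKUPS ==
["H6","H0","H1","H1"]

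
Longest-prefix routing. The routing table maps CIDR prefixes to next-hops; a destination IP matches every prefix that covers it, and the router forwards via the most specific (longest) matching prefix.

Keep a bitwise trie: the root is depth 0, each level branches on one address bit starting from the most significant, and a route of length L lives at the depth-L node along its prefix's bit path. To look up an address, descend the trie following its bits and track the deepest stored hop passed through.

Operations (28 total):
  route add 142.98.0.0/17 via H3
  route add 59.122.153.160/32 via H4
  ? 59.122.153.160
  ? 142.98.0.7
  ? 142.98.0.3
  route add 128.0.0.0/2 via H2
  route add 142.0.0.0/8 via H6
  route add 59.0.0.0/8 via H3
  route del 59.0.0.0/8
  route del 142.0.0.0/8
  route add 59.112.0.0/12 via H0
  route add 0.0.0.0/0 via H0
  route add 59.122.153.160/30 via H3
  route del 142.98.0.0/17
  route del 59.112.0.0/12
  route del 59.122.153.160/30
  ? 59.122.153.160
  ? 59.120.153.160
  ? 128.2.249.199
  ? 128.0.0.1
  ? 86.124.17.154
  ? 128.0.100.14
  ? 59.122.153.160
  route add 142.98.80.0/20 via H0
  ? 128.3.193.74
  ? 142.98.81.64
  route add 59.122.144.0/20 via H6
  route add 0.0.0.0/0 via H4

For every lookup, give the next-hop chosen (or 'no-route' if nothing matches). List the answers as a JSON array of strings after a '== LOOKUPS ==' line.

Apply in order:
  + 142.98.0.0/17 (H3) depth=17
  + 59.122.153.160/32 (H4) depth=32
  lookup 59.122.153.160: bits 00111011011110101001100110100000 walk d0:-→d1:-→d2:-→d3:-→d4:-→d5:-→d6:-→d7:-→d8:-→d9:-→d10:-→d11:-→d12:-→d13:-→d14:-→d15:-→d16:-→d17:-→d18:-→d19:-→d20:-→d21:-→d22:-→d23:-→d24:-→d25:-→d26:-→d27:-→d28:-→d29:-→d30:-→d31:-→d32:H4 -> H4
  lookup 142.98.0.7: bits 10001110011000100 walk d0:-→d1:-→d2:-→d3:-→d4:-→d5:-→d6:-→d7:-→d8:-→d9:-→d10:-→d11:-→d12:-→d13:-→d14:-→d15:-→d16:-→d17:H3 -> H3
  lookup 142.98.0.3: bits 10001110011000100 walk d0:-→d1:-→d2:-→d3:-→d4:-→d5:-→d6:-→d7:-→d8:-→d9:-→d10:-→d11:-→d12:-→d13:-→d14:-→d15:-→d16:-→d17:H3 -> H3
  + 128.0.0.0/2 (H2) depth=2
  + 142.0.0.0/8 (H6) depth=8
  + 59.0.0.0/8 (H3) depth=8
  - 59.0.0.0/8 clear@8
  - 142.0.0.0/8 clear@8
  + 59.112.0.0/12 (H0) depth=12
  + 0.0.0.0/0 (H0) depth=0
  + 59.122.153.160/30 (H3) depth=30
  - 142.98.0.0/17 clear@17
  - 59.112.0.0/12 clear@12
  - 59.122.153.160/30 clear@30
  lookup 59.122.153.160: bits 00111011011110101001100110100000 walk d0:H0→d1:-→d2:-→d3:-→d4:-→d5:-→d6:-→d7:-→d8:-→d9:-→d10:-→d11:-→d12:-→d13:-→d14:-→d15:-→d16:-→d17:-→d18:-→d19:-→d20:-→d21:-→d22:-→d23:-→d24:-→d25:-→d26:-→d27:-→d28:-→d29:-→d30:-→d31:-→d32:H4 -> H4
  lookup 59.120.153.160: bits 00111011011110 walk d0:H0→d1:-→d2:-→d3:-→d4:-→d5:-→d6:-→d7:-→d8:-→d9:-→d10:-→d11:-→d12:-→d13:-→d14:- -> H0
  lookup 128.2.249.199: bits 1000 walk d0:H0→d1:-→d2:H2→d3:-→d4:- -> H2
  lookup 128.0.0.1: bits 1000 walk d0:H0→d1:-→d2:H2→d3:-→d4:- -> H2
  lookup 86.124.17.154: bits 0 walk d0:H0→d1:- -> H0
  lookup 128.0.100.14: bits 1000 walk d0:H0→d1:-→d2:H2→d3:-→d4:- -> H2
  lookup 59.122.153.160: bits 00111011011110101001100110100000 walk d0:H0→d1:-→d2:-→d3:-→d4:-→d5:-→d6:-→d7:-→d8:-→d9:-→d10:-→d11:-→d12:-→d13:-→d14:-→d15:-→d16:-→d17:-→d18:-→d19:-→d20:-→d21:-→d22:-→d23:-→d24:-→d25:-→d26:-→d27:-→d28:-→d29:-→d30:-→d31:-→d32:H4 -> H4
  + 142.98.80.0/20 (H0) depth=20
  lookup 128.3.193.74: bits 1000 walk d0:H0→d1:-→d2:H2→d3:-→d4:- -> H2
  lookup 142.98.81.64: bits 10001110011000100101 walk d0:H0→d1:-→d2:H2→d3:-→d4:-→d5:-→d6:-→d7:-→d8:-→d9:-→d10:-→d11:-→d12:-→d13:-→d14:-→d15:-→d16:-→d17:-→d18:-→d19:-→d20:H0 -> H0
  + 59.122.144.0/20 (H6) depth=20
  + 0.0.0.0/0 (H4) depth=0

== LOOKUPS ==
["H4","H3","H3","H4","H0","H2","H2","H0","H2","H4","H2","H0"]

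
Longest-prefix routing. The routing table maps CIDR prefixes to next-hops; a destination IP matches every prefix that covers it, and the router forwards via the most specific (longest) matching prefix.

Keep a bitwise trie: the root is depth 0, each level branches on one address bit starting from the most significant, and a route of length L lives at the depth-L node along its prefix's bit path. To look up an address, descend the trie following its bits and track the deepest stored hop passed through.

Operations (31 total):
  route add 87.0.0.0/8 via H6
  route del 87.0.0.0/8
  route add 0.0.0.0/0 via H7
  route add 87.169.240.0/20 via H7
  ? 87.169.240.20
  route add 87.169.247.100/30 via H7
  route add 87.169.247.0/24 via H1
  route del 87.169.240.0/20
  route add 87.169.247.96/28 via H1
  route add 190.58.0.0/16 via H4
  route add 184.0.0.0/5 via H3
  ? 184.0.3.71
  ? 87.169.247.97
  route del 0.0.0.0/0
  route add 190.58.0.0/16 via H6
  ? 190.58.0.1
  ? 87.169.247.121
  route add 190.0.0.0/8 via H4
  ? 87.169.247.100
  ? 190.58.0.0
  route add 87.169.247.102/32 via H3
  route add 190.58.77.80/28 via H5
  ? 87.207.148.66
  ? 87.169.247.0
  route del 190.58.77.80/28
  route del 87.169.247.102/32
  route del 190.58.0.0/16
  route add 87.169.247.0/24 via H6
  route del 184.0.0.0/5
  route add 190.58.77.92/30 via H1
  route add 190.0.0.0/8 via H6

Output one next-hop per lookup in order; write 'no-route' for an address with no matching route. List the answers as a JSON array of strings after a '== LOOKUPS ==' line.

Trace:
  + 87.0.0.0/8 (H6) depth=8
  del 87.0.0.0/8 (clear depth 8)
  + 0.0.0.0/0 (H7) depth=0
  + 87.169.240.0/20 (H7) depth=20
  ? 87.169.240.20  path d0:H7→d1:-→d2:-→d3:-→d4:-→d5:-→d6:-→d7:-→d8:-→d9:-→d10:-→d11:-→d12:-→d13:-→d14:-→d15:-→d16:-→d17:-→d18:-→d19:-→d20:H7  best=H7
  + 87.169.247.100/30 (H7) depth=30
  + 87.169.247.0/24 (H1) depth=24
  del 87.169.240.0/20 (clear depth 20)
  + 87.169.247.96/28 (H1) depth=28
  + 190.58.0.0/16 (H4) depth=16
  + 184.0.0.0/5 (H3) depth=5
  ? 184.0.3.71  path d0:H7→d1:-→d2:-→d3:-→d4:-→d5:H3  best=H3
  ? 87.169.247.97  path d0:H7→d1:-→d2:-→d3:-→d4:-→d5:-→d6:-→d7:-→d8:-→d9:-→d10:-→d11:-→d12:-→d13:-→d14:-→d15:-→d16:-→d17:-→d18:-→d19:-→d20:-→d21:-→d22:-→d23:-→d24:H1→d25:-→d26:-→d27:-→d28:H1→d29:-  best=H1
  del 0.0.0.0/0 (clear depth 0)
  + 190.58.0.0/16 (H6) depth=16
  ? 190.58.0.1  path d0:-→d1:-→d2:-→d3:-→d4:-→d5:H3→d6:-→d7:-→d8:-→d9:-→d10:-→d11:-→d12:-→d13:-→d14:-→d15:-→d16:H6  best=H6
  ? 87.169.247.121  path d0:-→d1:-→d2:-→d3:-→d4:-→d5:-→d6:-→d7:-→d8:-→d9:-→d10:-→d11:-→d12:-→d13:-→d14:-→d15:-→d16:-→d17:-→d18:-→d19:-→d20:-→d21:-→d22:-→d23:-→d24:H1→d25:-→d26:-→d27:-  best=H1
  + 190.0.0.0/8 (H4) depth=8
  ? 87.169.247.100  path d0:-→d1:-→d2:-→d3:-→d4:-→d5:-→d6:-→d7:-→d8:-→d9:-→d10:-→d11:-→d12:-→d13:-→d14:-→d15:-→d16:-→d17:-→d18:-→d19:-→d20:-→d21:-→d22:-→d23:-→d24:H1→d25:-→d26:-→d27:-→d28:H1→d29:-→d30:H7  best=H7
  ? 190.58.0.0  path d0:-→d1:-→d2:-→d3:-→d4:-→d5:H3→d6:-→d7:-→d8:H4→d9:-→d10:-→d11:-→d12:-→d13:-→d14:-→d15:-→d16:H6  best=H6
  + 87.169.247.102/32 (H3) depth=32
  + 190.58.77.80/28 (H5) depth=28
  ? 87.207.148.66  path d0:-→d1:-→d2:-→d3:-→d4:-→d5:-→d6:-→d7:-→d8:-→d9:-  best=no-route
  ? 87.169.247.0  path d0:-→d1:-→d2:-→d3:-→d4:-→d5:-→d6:-→d7:-→d8:-→d9:-→d10:-→d11:-→d12:-→d13:-→d14:-→d15:-→d16:-→d17:-→d18:-→d19:-→d20:-→d21:-→d22:-→d23:-→d24:H1→d25:-  best=H1
  del 190.58.77.80/28 (clear depth 28)
  del 87.169.247.102/32 (clear depth 32)
  del 190.58.0.0/16 (clear depth 16)
  + 87.169.247.0/24 (H6) depth=24
  del 184.0.0.0/5 (clear depth 5)
  + 190.58.77.92/30 (H1) depth=30
  + 190.0.0.0/8 (H6) depth=8

== LOOKUPS ==
["H7","H3","H1","H6","H1","H7","H6","no-route","H1"]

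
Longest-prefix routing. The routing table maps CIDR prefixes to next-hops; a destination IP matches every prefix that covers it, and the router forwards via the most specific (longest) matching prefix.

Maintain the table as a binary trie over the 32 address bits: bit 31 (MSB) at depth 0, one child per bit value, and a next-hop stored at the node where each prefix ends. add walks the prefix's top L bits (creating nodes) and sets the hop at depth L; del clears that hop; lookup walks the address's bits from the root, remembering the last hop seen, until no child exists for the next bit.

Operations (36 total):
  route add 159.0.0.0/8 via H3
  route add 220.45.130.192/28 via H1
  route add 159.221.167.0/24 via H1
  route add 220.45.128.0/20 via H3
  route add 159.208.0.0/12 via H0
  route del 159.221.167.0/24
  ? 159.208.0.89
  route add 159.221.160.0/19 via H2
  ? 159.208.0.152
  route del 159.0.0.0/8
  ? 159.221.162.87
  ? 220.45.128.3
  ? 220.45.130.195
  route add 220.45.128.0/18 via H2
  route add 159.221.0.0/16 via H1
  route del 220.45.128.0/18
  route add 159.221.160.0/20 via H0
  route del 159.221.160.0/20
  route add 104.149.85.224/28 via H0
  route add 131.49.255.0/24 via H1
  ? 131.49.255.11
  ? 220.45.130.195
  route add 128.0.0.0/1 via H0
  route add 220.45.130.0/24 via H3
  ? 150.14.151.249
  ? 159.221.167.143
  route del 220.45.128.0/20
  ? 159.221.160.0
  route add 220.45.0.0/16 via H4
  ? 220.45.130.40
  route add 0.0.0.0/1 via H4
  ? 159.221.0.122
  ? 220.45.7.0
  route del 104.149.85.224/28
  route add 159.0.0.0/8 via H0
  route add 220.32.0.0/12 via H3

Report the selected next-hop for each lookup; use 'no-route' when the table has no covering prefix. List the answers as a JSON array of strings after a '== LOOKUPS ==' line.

Process each operation:
  add 159.0.0.0/8 -> H3 at depth 8
  add 220.45.130.192/28 -> H1 at depth 28
  add 159.221.167.0/24 -> H1 at depth 24
  add 220.45.128.0/20 -> H3 at depth 20
  add 159.208.0.0/12 -> H0 at depth 12
  - 159.221.167.0/24 clear@24
  lookup 159.208.0.89: bits 100111111101 walk d0:-→d1:-→d2:-→d3:-→d4:-→d5:-→d6:-→d7:-→d8:H3→d9:-→d10:-→d11:-→d12:H0 -> H0
  add 159.221.160.0/19 -> H2 at depth 19
  lookup 159.208.0.152: bits 100111111101 walk d0:-→d1:-→d2:-→d3:-→d4:-→d5:-→d6:-→d7:-→d8:H3→d9:-→d10:-→d11:-→d12:H0 -> H0
  - 159.0.0.0/8 clear@8
  lookup 159.221.162.87: bits 100111111101110110100 walk d0:-→d1:-→d2:-→d3:-→d4:-→d5:-→d6:-→d7:-→d8:-→d9:-→d10:-→d11:-→d12:H0→d13:-→d14:-→d15:-→d16:-→d17:-→d18:-→d19:H2→d20:-→d21:- -> H2
  lookup 220.45.128.3: bits 1101110000101101100000 walk d0:-→d1:-→d2:-→d3:-→d4:-→d5:-→d6:-→d7:-→d8:-→d9:-→d10:-→d11:-→d12:-→d13:-→d14:-→d15:-→d16:-→d17:-→d18:-→d19:-→d20:H3→d21:-→d22:- -> H3
  lookup 220.45.130.195: bits 1101110000101101100000101100 walk d0:-→d1:-→d2:-→d3:-→d4:-→d5:-→d6:-→d7:-→d8:-→d9:-→d10:-→d11:-→d12:-→d13:-→d14:-→d15:-→d16:-→d17:-→d18:-→d19:-→d20:H3→d21:-→d22:-→d23:-→d24:-→d25:-→d26:-→d27:-→d28:H1 -> H1
  add 220.45.128.0/18 -> H2 at depth 18
  add 159.221.0.0/16 -> H1 at depth 16
  - 220.45.128.0/18 clear@18
  add 159.221.160.0/20 -> H0 at depth 20
  - 159.221.160.0/20 clear@20
  add 104.149.85.224/28 -> H0 at depth 28
  add 131.49.255.0/24 -> H1 at depth 24
  lookup 131.49.255.11: bits 100000110011000111111111 walk d0:-→d1:-→d2:-→d3:-→d4:-→d5:-→d6:-→d7:-→d8:-→d9:-→d10:-→d11:-→d12:-→d13:-→d14:-→d15:-→d16:-→d17:-→d18:-→d19:-→d20:-→d21:-→d22:-→d23:-→d24:H1 -> H1
  lookup 220.45.130.195: bits 1101110000101101100000101100 walk d0:-→d1:-→d2:-→d3:-→d4:-→d5:-→d6:-→d7:-→d8:-→d9:-→d10:-→d11:-→d12:-→d13:-→d14:-→d15:-→d16:-→d17:-→d18:-→d19:-→d20:H3→d21:-→d22:-→d23:-→d24:-→d25:-→d26:-→d27:-→d28:H1 -> H1
  add 128.0.0.0/1 -> H0 at depth 1
  add 220.45.130.0/24 -> H3 at depth 24
  lookup 150.14.151.249: bits 1001 walk d0:-→d1:H0→d2:-→d3:-→d4:- -> H0
  lookup 159.221.167.143: bits 100111111101110110100111 walk d0:-→d1:H0→d2:-→d3:-→d4:-→d5:-→d6:-→d7:-→d8:-→d9:-→d10:-→d11:-→d12:H0→d13:-→d14:-→d15:-→d16:H1→d17:-→d18:-→d19:H2→d20:-→d21:-→d22:-→d23:-→d24:- -> H2
  - 220.45.128.0/20 clear@20
  lookup 159.221.160.0: bits 100111111101110110100 walk d0:-→d1:H0→d2:-→d3:-→d4:-→d5:-→d6:-→d7:-→d8:-→d9:-→d10:-→d11:-→d12:H0→d13:-→d14:-→d15:-→d16:H1→d17:-→d18:-→d19:H2→d20:-→d21:- -> H2
  add 220.45.0.0/16 -> H4 at depth 16
  lookup 220.45.130.40: bits 110111000010110110000010 walk d0:-→d1:H0→d2:-→d3:-→d4:-→d5:-→d6:-→d7:-→d8:-→d9:-→d10:-→d11:-→d12:-→d13:-→d14:-→d15:-→d16:H4→d17:-→d18:-→d19:-→d20:-→d21:-→d22:-→d23:-→d24:H3 -> H3
  add 0.0.0.0/1 -> H4 at depth 1
  lookup 159.221.0.122: bits 1001111111011101 walk d0:-→d1:H0→d2:-→d3:-→d4:-→d5:-→d6:-→d7:-→d8:-→d9:-→d10:-→d11:-→d12:H0→d13:-→d14:-→d15:-→d16:H1 -> H1
  lookup 220.45.7.0: bits 1101110000101101 walk d0:-→d1:H0→d2:-→d3:-→d4:-→d5:-→d6:-→d7:-→d8:-→d9:-→d10:-→d11:-→d12:-→d13:-→d14:-→d15:-→d16:H4 -> H4
  - 104.149.85.224/28 clear@28
  add 159.0.0.0/8 -> H0 at depth 8
  add 220.32.0.0/12 -> H3 at depth 12

== LOOKUPS ==
["H0","H0","H2","H3","H1","H1","H1","H0","H2","H2","H3","H1","H4"]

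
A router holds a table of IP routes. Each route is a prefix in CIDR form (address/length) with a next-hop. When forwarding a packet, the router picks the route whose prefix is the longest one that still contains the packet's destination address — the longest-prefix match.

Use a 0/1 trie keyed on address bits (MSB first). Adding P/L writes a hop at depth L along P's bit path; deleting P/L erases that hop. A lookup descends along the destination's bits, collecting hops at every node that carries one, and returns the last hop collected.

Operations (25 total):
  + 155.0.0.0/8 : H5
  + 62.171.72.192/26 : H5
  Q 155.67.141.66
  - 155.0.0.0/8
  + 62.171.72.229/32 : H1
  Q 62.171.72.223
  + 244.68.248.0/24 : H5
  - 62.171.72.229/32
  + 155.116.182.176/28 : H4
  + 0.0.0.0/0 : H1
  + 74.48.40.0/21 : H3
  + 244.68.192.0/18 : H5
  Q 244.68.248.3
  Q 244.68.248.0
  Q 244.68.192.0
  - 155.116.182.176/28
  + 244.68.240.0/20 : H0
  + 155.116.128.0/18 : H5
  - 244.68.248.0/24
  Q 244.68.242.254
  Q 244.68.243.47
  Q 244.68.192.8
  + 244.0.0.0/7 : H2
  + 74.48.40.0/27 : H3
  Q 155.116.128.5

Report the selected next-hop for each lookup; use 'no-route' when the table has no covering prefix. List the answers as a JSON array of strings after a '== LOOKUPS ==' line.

Trace:
  add 155.0.0.0/8 -> H5 at depth 8
  add 62.171.72.192/26 -> H5 at depth 26
  lookup 155.67.141.66: bits 10011011 walk d0:-→d1:-→d2:-→d3:-→d4:-→d5:-→d6:-→d7:-→d8:H5 -> H5
  - 155.0.0.0/8 clear@8
  add 62.171.72.229/32 -> H1 at depth 32
  lookup 62.171.72.223: bits 00111110101010110100100011 walk d0:-→d1:-→d2:-→d3:-→d4:-→d5:-→d6:-→d7:-→d8:-→d9:-→d10:-→d11:-→d12:-→d13:-→d14:-→d15:-→d16:-→d17:-→d18:-→d19:-→d20:-→d21:-→d22:-→d23:-→d24:-→d25:-→d26:H5 -> H5
  add 244.68.248.0/24 -> H5 at depth 24
  - 62.171.72.229/32 clear@32
  add 155.116.182.176/28 -> H4 at depth 28
  add 0.0.0.0/0 -> H1 at depth 0
  add 74.48.40.0/21 -> H3 at depth 21
  add 244.68.192.0/18 -> H5 at depth 18
  lookup 244.68.248.3: bits 111101000100010011111000 walk d0:H1→d1:-→d2:-→d3:-→d4:-→d5:-→d6:-→d7:-→d8:-→d9:-→d10:-→d11:-→d12:-→d13:-→d14:-→d15:-→d16:-→d17:-→d18:H5→d19:-→d20:-→d21:-→d22:-→d23:-→d24:H5 -> H5
  lookup 244.68.248.0: bits 111101000100010011111000 walk d0:H1→d1:-→d2:-→d3:-→d4:-→d5:-→d6:-→d7:-→d8:-→d9:-→d10:-→d11:-→d12:-→d13:-→d14:-→d15:-→d16:-→d17:-→d18:H5→d19:-→d20:-→d21:-→d22:-→d23:-→d24:H5 -> H5
  lookup 244.68.192.0: bits 111101000100010011 walk d0:H1→d1:-→d2:-→d3:-→d4:-→d5:-→d6:-→d7:-→d8:-→d9:-→d10:-→d11:-→d12:-→d13:-→d14:-→d15:-→d16:-→d17:-→d18:H5 -> H5
  - 155.116.182.176/28 clear@28
  add 244.68.240.0/20 -> H0 at depth 20
  add 155.116.128.0/18 -> H5 at depth 18
  - 244.68.248.0/24 clear@24
  lookup 244.68.242.254: bits 11110100010001001111 walk d0:H1→d1:-→d2:-→d3:-→d4:-→d5:-→d6:-→d7:-→d8:-→d9:-→d10:-→d11:-→d12:-→d13:-→d14:-→d15:-→d16:-→d17:-→d18:H5→d19:-→d20:H0 -> H0
  lookup 244.68.243.47: bits 11110100010001001111 walk d0:H1→d1:-→d2:-→d3:-→d4:-→d5:-→d6:-→d7:-→d8:-→d9:-→d10:-→d11:-→d12:-→d13:-→d14:-→d15:-→d16:-→d17:-→d18:H5→d19:-→d20:H0 -> H0
  lookup 244.68.192.8: bits 111101000100010011 walk d0:H1→d1:-→d2:-→d3:-→d4:-→d5:-→d6:-→d7:-→d8:-→d9:-→d10:-→d11:-→d12:-→d13:-→d14:-→d15:-→d16:-→d17:-→d18:H5 -> H5
  add 244.0.0.0/7 -> H2 at depth 7
  add 74.48.40.0/27 -> H3 at depth 27
  lookup 155.116.128.5: bits 100110110111010010 walk d0:H1→d1:-→d2:-→d3:-→d4:-→d5:-→d6:-→d7:-→d8:-→d9:-→d10:-→d11:-→d12:-→d13:-→d14:-→d15:-→d16:-→d17:-→d18:H5 -> H5

== LOOKUPS ==
["H5","H5","H5","H5","H5","H0","H0","H5","H5"]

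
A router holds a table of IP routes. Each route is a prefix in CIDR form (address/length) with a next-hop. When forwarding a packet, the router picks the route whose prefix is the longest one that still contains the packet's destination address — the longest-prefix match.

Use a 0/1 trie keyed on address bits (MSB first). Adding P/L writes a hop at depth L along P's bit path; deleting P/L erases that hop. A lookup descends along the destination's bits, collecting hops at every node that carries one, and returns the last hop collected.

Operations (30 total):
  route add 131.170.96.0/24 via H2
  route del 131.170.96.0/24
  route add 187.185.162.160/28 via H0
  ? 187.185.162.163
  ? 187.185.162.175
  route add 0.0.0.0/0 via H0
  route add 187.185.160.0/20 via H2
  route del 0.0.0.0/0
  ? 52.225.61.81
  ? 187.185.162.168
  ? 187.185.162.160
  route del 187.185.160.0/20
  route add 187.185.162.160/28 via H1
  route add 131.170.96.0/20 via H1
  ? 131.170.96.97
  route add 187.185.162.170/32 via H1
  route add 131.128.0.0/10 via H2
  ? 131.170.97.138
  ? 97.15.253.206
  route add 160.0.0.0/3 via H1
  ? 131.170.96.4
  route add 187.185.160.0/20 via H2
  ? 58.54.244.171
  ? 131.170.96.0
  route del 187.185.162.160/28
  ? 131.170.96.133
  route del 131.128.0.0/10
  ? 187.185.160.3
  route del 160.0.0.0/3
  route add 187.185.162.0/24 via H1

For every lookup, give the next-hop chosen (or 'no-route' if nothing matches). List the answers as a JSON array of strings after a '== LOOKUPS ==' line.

Trace:
  add 131.170.96.0/24 -> H2 at depth 24
  - 131.170.96.0/24 clear@24
  add 187.185.162.160/28 -> H0 at depth 28
  Q 187.185.162.163: descend 1011101110111001101000101010 ; hops seen [H0] ; pick H0
  Q 187.185.162.175: descend 1011101110111001101000101010 ; hops seen [H0] ; pick H0
  add 0.0.0.0/0 -> H0 at depth 0
  add 187.185.160.0/20 -> H2 at depth 20
  - 0.0.0.0/0 clear@0
  Q 52.225.61.81: descend ε ; hops seen [∅] ; pick no-route
  Q 187.185.162.168: descend 1011101110111001101000101010 ; hops seen [H2,H0] ; pick H0
  Q 187.185.162.160: descend 1011101110111001101000101010 ; hops seen [H2,H0] ; pick H0
  - 187.185.160.0/20 clear@20
  add 187.185.162.160/28 -> H1 at depth 28
  add 131.170.96.0/20 -> H1 at depth 20
  Q 131.170.96.97: descend 100000111010101001100000 ; hops seen [H1] ; pick H1
  add 187.185.162.170/32 -> H1 at depth 32
  add 131.128.0.0/10 -> H2 at depth 10
  Q 131.170.97.138: descend 10000011101010100110000 ; hops seen [H2,H1] ; pick H1
  Q 97.15.253.206: descend ε ; hops seen [∅] ; pick no-route
  add 160.0.0.0/3 -> H1 at depth 3
  Q 131.170.96.4: descend 100000111010101001100000 ; hops seen [H2,H1] ; pick H1
  add 187.185.160.0/20 -> H2 at depth 20
  Q 58.54.244.171: descend ε ; hops seen [∅] ; pick no-route
  Q 131.170.96.0: descend 100000111010101001100000 ; hops seen [H2,H1] ; pick H1
  - 187.185.162.160/28 clear@28
  Q 131.170.96.133: descend 100000111010101001100000 ; hops seen [H2,H1] ; pick H1
  - 131.128.0.0/10 clear@10
  Q 187.185.160.3: descend 1011101110111001101000 ; hops seen [H1,H2] ; pick H2
  - 160.0.0.0/3 clear@3
  add 187.185.162.0/24 -> H1 at depth 24

== LOOKUPS ==
["H0","H0","no-route","H0","H0","H1","H1","no-route","H1","no-route","H1","H1","H2"]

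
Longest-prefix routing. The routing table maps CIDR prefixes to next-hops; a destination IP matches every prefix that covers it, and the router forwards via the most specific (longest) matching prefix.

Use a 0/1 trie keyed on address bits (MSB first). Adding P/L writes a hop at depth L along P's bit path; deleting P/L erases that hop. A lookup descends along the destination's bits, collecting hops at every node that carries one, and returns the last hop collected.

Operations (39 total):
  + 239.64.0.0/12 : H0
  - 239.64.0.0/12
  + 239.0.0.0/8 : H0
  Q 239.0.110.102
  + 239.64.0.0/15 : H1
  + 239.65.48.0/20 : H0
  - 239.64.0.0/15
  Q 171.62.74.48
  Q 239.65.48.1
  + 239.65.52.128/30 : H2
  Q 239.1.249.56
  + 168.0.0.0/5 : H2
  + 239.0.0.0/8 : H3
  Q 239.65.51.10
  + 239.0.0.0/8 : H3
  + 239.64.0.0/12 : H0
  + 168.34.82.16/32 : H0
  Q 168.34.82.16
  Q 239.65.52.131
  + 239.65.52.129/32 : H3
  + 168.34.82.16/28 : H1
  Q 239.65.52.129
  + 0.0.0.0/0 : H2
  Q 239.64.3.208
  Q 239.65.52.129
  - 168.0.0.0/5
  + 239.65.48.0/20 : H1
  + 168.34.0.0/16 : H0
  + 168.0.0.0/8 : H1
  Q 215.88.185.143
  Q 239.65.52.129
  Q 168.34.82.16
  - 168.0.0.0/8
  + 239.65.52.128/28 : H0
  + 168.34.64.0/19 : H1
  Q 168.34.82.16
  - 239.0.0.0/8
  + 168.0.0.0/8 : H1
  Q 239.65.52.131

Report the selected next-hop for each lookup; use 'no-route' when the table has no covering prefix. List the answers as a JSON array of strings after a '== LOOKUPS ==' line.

Apply in order:
  + 239.64.0.0/12 (H0) depth=12
  - 239.64.0.0/12 clear@12
  + 239.0.0.0/8 (H0) depth=8
  Q 239.0.110.102: descend 111011110 ; hops seen [H0] ; pick H0
  + 239.64.0.0/15 (H1) depth=15
  + 239.65.48.0/20 (H0) depth=20
  - 239.64.0.0/15 clear@15
  Q 171.62.74.48: descend 1 ; hops seen [∅] ; pick no-route
  Q 239.65.48.1: descend 11101111010000010011 ; hops seen [H0,H0] ; pick H0
  + 239.65.52.128/30 (H2) depth=30
  Q 239.1.249.56: descend 111011110 ; hops seen [H0] ; pick H0
  + 168.0.0.0/5 (H2) depth=5
  + 239.0.0.0/8 (H3) depth=8
  Q 239.65.51.10: descend 111011110100000100110 ; hops seen [H3,H0] ; pick H0
  + 239.0.0.0/8 (H3) depth=8
  + 239.64.0.0/12 (H0) depth=12
  + 168.34.82.16/32 (H0) depth=32
  Q 168.34.82.16: descend 10101000001000100101001000010000 ; hops seen [H2,H0] ; pick H0
  Q 239.65.52.131: descend 111011110100000100110100100000 ; hops seen [H3,H0,H0,H2] ; pick H2
  + 239.65.52.129/32 (H3) depth=32
  + 168.34.82.16/28 (H1) depth=28
  Q 239.65.52.129: descend 11101111010000010011010010000001 ; hops seen [H3,H0,H0,H2,H3] ; pick H3
  + 0.0.0.0/0 (H2) depth=0
  Q 239.64.3.208: descend 111011110100000 ; hops seen [H2,H3,H0] ; pick H0
  Q 239.65.52.129: descend 11101111010000010011010010000001 ; hops seen [H2,H3,H0,H0,H2,H3] ; pick H3
  - 168.0.0.0/5 clear@5
  + 239.65.48.0/20 (H1) depth=20
  + 168.34.0.0/16 (H0) depth=16
  + 168.0.0.0/8 (H1) depth=8
  Q 215.88.185.143: descend 11 ; hops seen [H2] ; pick H2
  Q 239.65.52.129: descend 11101111010000010011010010000001 ; hops seen [H2,H3,H0,H1,H2,H3] ; pick H3
  Q 168.34.82.16: descend 10101000001000100101001000010000 ; hops seen [H2,H1,H0,H1,H0] ; pick H0
  - 168.0.0.0/8 clear@8
  + 239.65.52.128/28 (H0) depth=28
  + 168.34.64.0/19 (H1) depth=19
  Q 168.34.82.16: descend 10101000001000100101001000010000 ; hops seen [H2,H0,H1,H1,H0] ; pick H0
  - 239.0.0.0/8 clear@8
  + 168.0.0.0/8 (H1) depth=8
  Q 239.65.52.131: descend 111011110100000100110100100000 ; hops seen [H2,H0,H1,H0,H2] ; pick H2

== LOOKUPS ==
["H0","no-route","H0","H0","H0","H0","H2","H3","H0","H3","H2","H3","H0","H0","H2"]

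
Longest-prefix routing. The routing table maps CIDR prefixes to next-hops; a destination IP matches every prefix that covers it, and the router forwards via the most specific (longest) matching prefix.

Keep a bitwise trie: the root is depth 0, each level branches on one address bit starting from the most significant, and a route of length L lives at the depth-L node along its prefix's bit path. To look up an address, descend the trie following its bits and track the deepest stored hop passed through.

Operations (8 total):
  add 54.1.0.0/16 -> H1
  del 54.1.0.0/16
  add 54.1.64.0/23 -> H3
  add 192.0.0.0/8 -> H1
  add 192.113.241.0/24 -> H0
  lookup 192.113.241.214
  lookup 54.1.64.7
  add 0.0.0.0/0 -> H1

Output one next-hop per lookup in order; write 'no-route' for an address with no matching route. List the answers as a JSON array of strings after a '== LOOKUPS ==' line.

Trace:
  add 54.1.0.0/16 -> H1 at depth 16
  - 54.1.0.0/16 clear@16
  add 54.1.64.0/23 -> H3 at depth 23
  add 192.0.0.0/8 -> H1 at depth 8
  add 192.113.241.0/24 -> H0 at depth 24
  ? 192.113.241.214  path d0:-→d1:-→d2:-→d3:-→d4:-→d5:-→d6:-→d7:-→d8:H1→d9:-→d10:-→d11:-→d12:-→d13:-→d14:-→d15:-→d16:-→d17:-→d18:-→d19:-→d20:-→d21:-→d22:-→d23:-→d24:H0  best=H0
  ? 54.1.64.7  path d0:-→d1:-→d2:-→d3:-→d4:-→d5:-→d6:-→d7:-→d8:-→d9:-→d10:-→d11:-→d12:-→d13:-→d14:-→d15:-→d16:-→d17:-→d18:-→d19:-→d20:-→d21:-→d22:-→d23:H3  best=H3
  add 0.0.0.0/0 -> H1 at depth 0

== LOOKUPS ==
["H0","H3"]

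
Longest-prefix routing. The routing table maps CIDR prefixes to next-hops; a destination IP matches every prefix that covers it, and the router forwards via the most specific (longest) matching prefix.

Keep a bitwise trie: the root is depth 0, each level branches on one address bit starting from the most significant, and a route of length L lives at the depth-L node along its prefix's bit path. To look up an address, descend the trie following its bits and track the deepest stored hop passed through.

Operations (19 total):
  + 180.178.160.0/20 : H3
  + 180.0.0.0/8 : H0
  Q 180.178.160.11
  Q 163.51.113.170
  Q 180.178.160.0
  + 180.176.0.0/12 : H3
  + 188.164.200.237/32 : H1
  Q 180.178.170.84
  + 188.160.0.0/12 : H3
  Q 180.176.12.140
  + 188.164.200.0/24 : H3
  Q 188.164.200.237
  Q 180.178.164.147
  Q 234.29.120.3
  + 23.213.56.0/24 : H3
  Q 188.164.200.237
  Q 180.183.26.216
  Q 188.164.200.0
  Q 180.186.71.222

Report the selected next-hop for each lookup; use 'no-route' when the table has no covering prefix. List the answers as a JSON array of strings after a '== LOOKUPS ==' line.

Process each operation:
  add 180.178.160.0/20 -> H3 at depth 20
  add 180.0.0.0/8 -> H0 at depth 8
  Q 180.178.160.11: descend 10110100101100101010 ; hops seen [H0,H3] ; pick H3
  Q 163.51.113.170: descend 101 ; hops seen [∅] ; pick no-route
  Q 180.178.160.0: descend 10110100101100101010 ; hops seen [H0,H3] ; pick H3
  add 180.176.0.0/12 -> H3 at depth 12
  add 188.164.200.237/32 -> H1 at depth 32
  Q 180.178.170.84: descend 10110100101100101010 ; hops seen [H0,H3,H3] ; pick H3
  add 188.160.0.0/12 -> H3 at depth 12
  Q 180.176.12.140: descend 10110100101100 ; hops seen [H0,H3] ; pick H3
  add 188.164.200.0/24 -> H3 at depth 24
  Q 188.164.200.237: descend 10111100101001001100100011101101 ; hops seen [H3,H3,H1] ; pick H1
  Q 180.178.164.147: descend 10110100101100101010 ; hops seen [H0,H3,H3] ; pick H3
  Q 234.29.120.3: descend 1 ; hops seen [∅] ; pick no-route
  add 23.213.56.0/24 -> H3 at depth 24
  Q 188.164.200.237: descend 10111100101001001100100011101101 ; hops seen [H3,H3,H1] ; pick H1
  Q 180.183.26.216: descend 1011010010110 ; hops seen [H0,H3] ; pick H3
  Q 188.164.200.0: descend 101111001010010011001000 ; hops seen [H3,H3] ; pick H3
  Q 180.186.71.222: descend 101101001011 ; hops seen [H0,H3] ; pick H3

== LOOKUPS ==
["H3","no-route","H3","H3","H3","H1","H3","no-route","H1","H3","H3","H3"]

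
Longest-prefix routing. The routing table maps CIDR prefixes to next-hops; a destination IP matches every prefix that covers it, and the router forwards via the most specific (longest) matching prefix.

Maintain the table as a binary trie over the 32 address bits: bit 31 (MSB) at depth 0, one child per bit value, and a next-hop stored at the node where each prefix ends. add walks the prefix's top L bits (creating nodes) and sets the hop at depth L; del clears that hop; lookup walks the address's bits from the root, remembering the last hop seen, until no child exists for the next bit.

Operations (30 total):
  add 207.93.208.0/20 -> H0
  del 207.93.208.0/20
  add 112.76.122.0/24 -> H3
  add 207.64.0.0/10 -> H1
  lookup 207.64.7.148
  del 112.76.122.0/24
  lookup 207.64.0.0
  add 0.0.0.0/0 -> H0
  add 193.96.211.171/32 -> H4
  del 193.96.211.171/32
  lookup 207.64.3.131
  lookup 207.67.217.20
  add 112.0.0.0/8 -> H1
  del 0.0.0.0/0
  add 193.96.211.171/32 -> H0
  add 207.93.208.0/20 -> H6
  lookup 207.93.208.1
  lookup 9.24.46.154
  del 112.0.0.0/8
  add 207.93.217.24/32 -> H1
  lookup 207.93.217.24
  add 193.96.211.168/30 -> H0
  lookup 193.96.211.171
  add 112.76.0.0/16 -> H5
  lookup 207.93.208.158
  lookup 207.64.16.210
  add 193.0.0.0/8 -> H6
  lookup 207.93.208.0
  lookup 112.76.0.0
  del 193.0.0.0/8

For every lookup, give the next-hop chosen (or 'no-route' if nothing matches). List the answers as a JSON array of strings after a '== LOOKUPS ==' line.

Apply in order:
  add 207.93.208.0/20 -> H0 at depth 20
  - 207.93.208.0/20 clear@20
  add 112.76.122.0/24 -> H3 at depth 24
  add 207.64.0.0/10 -> H1 at depth 10
  Q 207.64.7.148: descend 11001111010 ; hops seen [H1] ; pick H1
  - 112.76.122.0/24 clear@24
  Q 207.64.0.0: descend 11001111010 ; hops seen [H1] ; pick H1
  add 0.0.0.0/0 -> H0 at depth 0
  add 193.96.211.171/32 -> H4 at depth 32
  - 193.96.211.171/32 clear@32
  Q 207.64.3.131: descend 11001111010 ; hops seen [H0,H1] ; pick H1
  Q 207.67.217.20: descend 11001111010 ; hops seen [H0,H1] ; pick H1
  add 112.0.0.0/8 -> H1 at depth 8
  - 0.0.0.0/0 clear@0
  add 193.96.211.171/32 -> H0 at depth 32
  add 207.93.208.0/20 -> H6 at depth 20
  Q 207.93.208.1: descend 11001111010111011101 ; hops seen [H1,H6] ; pick H6
  Q 9.24.46.154: descend 0 ; hops seen [∅] ; pick no-route
  - 112.0.0.0/8 clear@8
  add 207.93.217.24/32 -> H1 at depth 32
  Q 207.93.217.24: descend 11001111010111011101100100011000 ; hops seen [H1,H6,H1] ; pick H1
  add 193.96.211.168/30 -> H0 at depth 30
  Q 193.96.211.171: descend 11000001011000001101001110101011 ; hops seen [H0,H0] ; pick H0
  add 112.76.0.0/16 -> H5 at depth 16
  Q 207.93.208.158: descend 11001111010111011101 ; hops seen [H1,H6] ; pick H6
  Q 207.64.16.210: descend 11001111010 ; hops seen [H1] ; pick H1
  add 193.0.0.0/8 -> H6 at depth 8
  Q 207.93.208.0: descend 11001111010111011101 ; hops seen [H1,H6] ; pick H6
  Q 112.76.0.0: descend 01110000010011000 ; hops seen [H5] ; pick H5
  - 193.0.0.0/8 clear@8

== LOOKUPS ==
["H1","H1","H1","H1","H6","no-route","H1","H0","H6","H1","H6","H5"]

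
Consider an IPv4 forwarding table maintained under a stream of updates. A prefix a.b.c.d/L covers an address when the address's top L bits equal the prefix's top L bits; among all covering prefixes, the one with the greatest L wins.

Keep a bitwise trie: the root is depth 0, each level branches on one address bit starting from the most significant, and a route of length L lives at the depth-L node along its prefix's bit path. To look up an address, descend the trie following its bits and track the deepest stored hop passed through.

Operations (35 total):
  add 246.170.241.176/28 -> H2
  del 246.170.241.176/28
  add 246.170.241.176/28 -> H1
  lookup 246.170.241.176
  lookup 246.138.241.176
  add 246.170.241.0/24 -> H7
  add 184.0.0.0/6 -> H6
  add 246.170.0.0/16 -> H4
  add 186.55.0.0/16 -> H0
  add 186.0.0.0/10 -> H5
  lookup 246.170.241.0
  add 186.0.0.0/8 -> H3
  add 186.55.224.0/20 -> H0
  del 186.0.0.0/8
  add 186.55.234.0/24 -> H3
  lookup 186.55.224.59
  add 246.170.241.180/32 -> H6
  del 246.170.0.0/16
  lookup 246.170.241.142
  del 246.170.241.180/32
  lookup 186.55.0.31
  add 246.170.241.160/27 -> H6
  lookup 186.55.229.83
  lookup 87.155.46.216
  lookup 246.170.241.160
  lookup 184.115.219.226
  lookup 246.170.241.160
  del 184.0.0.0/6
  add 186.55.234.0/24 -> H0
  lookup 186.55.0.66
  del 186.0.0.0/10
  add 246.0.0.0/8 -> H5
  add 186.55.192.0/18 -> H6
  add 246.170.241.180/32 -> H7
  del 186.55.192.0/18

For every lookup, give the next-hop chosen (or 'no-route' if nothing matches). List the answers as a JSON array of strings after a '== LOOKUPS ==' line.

Trace:
  add 246.170.241.176/28 -> H2 at depth 28
  - 246.170.241.176/28 clear@28
  add 246.170.241.176/28 -> H1 at depth 28
  lookup 246.170.241.176: bits 1111011010101010111100011011 walk d0:-→d1:-→d2:-→d3:-→d4:-→d5:-→d6:-→d7:-→d8:-→d9:-→d10:-→d11:-→d12:-→d13:-→d14:-→d15:-→d16:-→d17:-→d18:-→d19:-→d20:-→d21:-→d22:-→d23:-→d24:-→d25:-→d26:-→d27:-→d28:H1 -> H1
  lookup 246.138.241.176: bits 1111011010 walk d0:-→d1:-→d2:-→d3:-→d4:-→d5:-→d6:-→d7:-→d8:-→d9:-→d10:- -> no-route
  add 246.170.241.0/24 -> H7 at depth 24
  add 184.0.0.0/6 -> H6 at depth 6
  add 246.170.0.0/16 -> H4 at depth 16
  add 186.55.0.0/16 -> H0 at depth 16
  add 186.0.0.0/10 -> H5 at depth 10
  lookup 246.170.241.0: bits 111101101010101011110001 walk d0:-→d1:-→d2:-→d3:-→d4:-→d5:-→d6:-→d7:-→d8:-→d9:-→d10:-→d11:-→d12:-→d13:-→d14:-→d15:-→d16:H4→d17:-→d18:-→d19:-→d20:-→d21:-→d22:-→d23:-→d24:H7 -> H7
  add 186.0.0.0/8 -> H3 at depth 8
  add 186.55.224.0/20 -> H0 at depth 20
  - 186.0.0.0/8 clear@8
  add 186.55.234.0/24 -> H3 at depth 24
  lookup 186.55.224.59: bits 10111010001101111110 walk d0:-→d1:-→d2:-→d3:-→d4:-→d5:-→d6:H6→d7:-→d8:-→d9:-→d10:H5→d11:-→d12:-→d13:-→d14:-→d15:-→d16:H0→d17:-→d18:-→d19:-→d20:H0 -> H0
  add 246.170.241.180/32 -> H6 at depth 32
  - 246.170.0.0/16 clear@16
  lookup 246.170.241.142: bits 11110110101010101111000110 walk d0:-→d1:-→d2:-→d3:-→d4:-→d5:-→d6:-→d7:-→d8:-→d9:-→d10:-→d11:-→d12:-→d13:-→d14:-→d15:-→d16:-→d17:-→d18:-→d19:-→d20:-→d21:-→d22:-→d23:-→d24:H7→d25:-→d26:- -> H7
  - 246.170.241.180/32 clear@32
  lookup 186.55.0.31: bits 1011101000110111 walk d0:-→d1:-→d2:-→d3:-→d4:-→d5:-→d6:H6→d7:-→d8:-→d9:-→d10:H5→d11:-→d12:-→d13:-→d14:-→d15:-→d16:H0 -> H0
  add 246.170.241.160/27 -> H6 at depth 27
  lookup 186.55.229.83: bits 10111010001101111110 walk d0:-→d1:-→d2:-→d3:-→d4:-→d5:-→d6:H6→d7:-→d8:-→d9:-→d10:H5→d11:-→d12:-→d13:-→d14:-→d15:-→d16:H0→d17:-→d18:-→d19:-→d20:H0 -> H0
  lookup 87.155.46.216: bits ε walk d0:- -> no-route
  lookup 246.170.241.160: bits 111101101010101011110001101 walk d0:-→d1:-→d2:-→d3:-→d4:-→d5:-→d6:-→d7:-→d8:-→d9:-→d10:-→d11:-→d12:-→d13:-→d14:-→d15:-→d16:-→d17:-→d18:-→d19:-→d20:-→d21:-→d22:-→d23:-→d24:H7→d25:-→d26:-→d27:H6 -> H6
  lookup 184.115.219.226: bits 101110 walk d0:-→d1:-→d2:-→d3:-→d4:-→d5:-→d6:H6 -> H6
  lookup 246.170.241.160: bits 111101101010101011110001101 walk d0:-→d1:-→d2:-→d3:-→d4:-→d5:-→d6:-→d7:-→d8:-→d9:-→d10:-→d11:-→d12:-→d13:-→d14:-→d15:-→d16:-→d17:-→d18:-→d19:-→d20:-→d21:-→d22:-→d23:-→d24:H7→d25:-→d26:-→d27:H6 -> H6
  - 184.0.0.0/6 clear@6
  add 186.55.234.0/24 -> H0 at depth 24
  lookup 186.55.0.66: bits 1011101000110111 walk d0:-→d1:-→d2:-→d3:-→d4:-→d5:-→d6:-→d7:-→d8:-→d9:-→d10:H5→d11:-→d12:-→d13:-→d14:-→d15:-→d16:H0 -> H0
  - 186.0.0.0/10 clear@10
  add 246.0.0.0/8 -> H5 at depth 8
  add 186.55.192.0/18 -> H6 at depth 18
  add 246.170.241.180/32 -> H7 at depth 32
  - 186.55.192.0/18 clear@18

== LOOKUPS ==
["H1","no-route","H7","H0","H7","H0","H0","no-route","H6","H6","H6","H0"]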